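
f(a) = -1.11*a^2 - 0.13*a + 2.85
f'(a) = -2.22*a - 0.13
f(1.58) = -0.13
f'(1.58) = -3.64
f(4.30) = -18.23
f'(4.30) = -9.68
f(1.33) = 0.71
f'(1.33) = -3.08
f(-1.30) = 1.14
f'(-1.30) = 2.76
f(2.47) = -4.24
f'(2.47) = -5.61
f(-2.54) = -3.98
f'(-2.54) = 5.51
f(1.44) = 0.36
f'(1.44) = -3.33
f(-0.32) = 2.78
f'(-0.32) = 0.58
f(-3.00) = -6.75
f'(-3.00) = 6.53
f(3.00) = -7.53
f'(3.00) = -6.79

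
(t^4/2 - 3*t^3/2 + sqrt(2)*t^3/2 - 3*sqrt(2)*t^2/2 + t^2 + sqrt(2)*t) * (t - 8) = t^5/2 - 11*t^4/2 + sqrt(2)*t^4/2 - 11*sqrt(2)*t^3/2 + 13*t^3 - 8*t^2 + 13*sqrt(2)*t^2 - 8*sqrt(2)*t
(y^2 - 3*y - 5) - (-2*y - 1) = y^2 - y - 4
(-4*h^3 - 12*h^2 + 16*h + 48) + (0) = -4*h^3 - 12*h^2 + 16*h + 48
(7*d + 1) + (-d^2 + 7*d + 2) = -d^2 + 14*d + 3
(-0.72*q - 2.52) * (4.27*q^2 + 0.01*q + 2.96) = -3.0744*q^3 - 10.7676*q^2 - 2.1564*q - 7.4592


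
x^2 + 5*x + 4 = (x + 1)*(x + 4)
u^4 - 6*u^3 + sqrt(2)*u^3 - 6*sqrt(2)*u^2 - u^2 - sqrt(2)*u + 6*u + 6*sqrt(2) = (u - 6)*(u - 1)*(u + 1)*(u + sqrt(2))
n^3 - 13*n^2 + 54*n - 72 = (n - 6)*(n - 4)*(n - 3)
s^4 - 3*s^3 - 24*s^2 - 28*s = s*(s - 7)*(s + 2)^2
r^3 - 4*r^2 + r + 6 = (r - 3)*(r - 2)*(r + 1)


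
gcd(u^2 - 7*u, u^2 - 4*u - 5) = 1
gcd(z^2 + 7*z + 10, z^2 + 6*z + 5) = z + 5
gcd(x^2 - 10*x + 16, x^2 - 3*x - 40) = x - 8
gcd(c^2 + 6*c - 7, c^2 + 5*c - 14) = c + 7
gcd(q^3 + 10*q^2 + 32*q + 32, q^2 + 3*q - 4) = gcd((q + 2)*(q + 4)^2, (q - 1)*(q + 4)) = q + 4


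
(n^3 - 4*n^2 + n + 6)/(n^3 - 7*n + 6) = (n^2 - 2*n - 3)/(n^2 + 2*n - 3)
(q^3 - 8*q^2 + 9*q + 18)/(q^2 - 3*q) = q - 5 - 6/q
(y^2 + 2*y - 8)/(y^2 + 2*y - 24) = (y^2 + 2*y - 8)/(y^2 + 2*y - 24)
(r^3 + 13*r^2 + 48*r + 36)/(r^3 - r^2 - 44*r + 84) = (r^3 + 13*r^2 + 48*r + 36)/(r^3 - r^2 - 44*r + 84)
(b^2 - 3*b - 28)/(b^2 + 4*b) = (b - 7)/b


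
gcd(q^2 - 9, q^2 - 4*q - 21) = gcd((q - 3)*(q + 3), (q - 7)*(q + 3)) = q + 3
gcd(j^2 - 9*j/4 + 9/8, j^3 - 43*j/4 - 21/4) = 1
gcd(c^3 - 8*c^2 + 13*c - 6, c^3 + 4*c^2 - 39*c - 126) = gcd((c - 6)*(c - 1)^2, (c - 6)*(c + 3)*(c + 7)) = c - 6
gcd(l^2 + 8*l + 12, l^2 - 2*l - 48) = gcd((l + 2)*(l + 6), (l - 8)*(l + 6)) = l + 6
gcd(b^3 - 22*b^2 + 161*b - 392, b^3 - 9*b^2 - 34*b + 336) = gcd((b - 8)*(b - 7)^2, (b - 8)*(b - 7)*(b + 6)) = b^2 - 15*b + 56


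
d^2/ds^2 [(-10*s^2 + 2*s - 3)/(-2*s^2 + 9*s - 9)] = 2*(172*s^3 - 504*s^2 - 54*s + 837)/(8*s^6 - 108*s^5 + 594*s^4 - 1701*s^3 + 2673*s^2 - 2187*s + 729)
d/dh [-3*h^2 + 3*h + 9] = 3 - 6*h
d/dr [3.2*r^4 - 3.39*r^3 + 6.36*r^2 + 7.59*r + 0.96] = 12.8*r^3 - 10.17*r^2 + 12.72*r + 7.59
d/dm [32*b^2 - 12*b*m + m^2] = -12*b + 2*m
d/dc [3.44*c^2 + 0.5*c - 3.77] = 6.88*c + 0.5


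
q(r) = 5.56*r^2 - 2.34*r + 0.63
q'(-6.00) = -69.06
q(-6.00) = 214.83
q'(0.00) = -2.34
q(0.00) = 0.63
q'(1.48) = 14.12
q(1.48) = 9.35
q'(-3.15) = -37.37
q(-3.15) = 63.17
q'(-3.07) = -36.48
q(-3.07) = 60.22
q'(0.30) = 1.00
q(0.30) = 0.43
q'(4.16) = 43.92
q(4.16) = 87.11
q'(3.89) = 40.92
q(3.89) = 75.66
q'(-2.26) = -27.47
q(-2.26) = 34.32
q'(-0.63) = -9.35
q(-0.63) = 4.31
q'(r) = 11.12*r - 2.34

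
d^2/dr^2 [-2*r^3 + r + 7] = -12*r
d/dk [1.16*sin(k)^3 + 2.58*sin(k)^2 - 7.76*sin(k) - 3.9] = (3.48*sin(k)^2 + 5.16*sin(k) - 7.76)*cos(k)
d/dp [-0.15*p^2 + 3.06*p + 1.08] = 3.06 - 0.3*p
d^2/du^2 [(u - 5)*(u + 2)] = 2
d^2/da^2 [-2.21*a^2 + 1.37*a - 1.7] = -4.42000000000000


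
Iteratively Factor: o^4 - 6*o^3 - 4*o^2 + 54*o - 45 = (o + 3)*(o^3 - 9*o^2 + 23*o - 15) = (o - 5)*(o + 3)*(o^2 - 4*o + 3) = (o - 5)*(o - 1)*(o + 3)*(o - 3)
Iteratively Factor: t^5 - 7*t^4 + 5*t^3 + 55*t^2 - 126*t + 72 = (t - 4)*(t^4 - 3*t^3 - 7*t^2 + 27*t - 18) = (t - 4)*(t - 1)*(t^3 - 2*t^2 - 9*t + 18) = (t - 4)*(t - 2)*(t - 1)*(t^2 - 9) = (t - 4)*(t - 3)*(t - 2)*(t - 1)*(t + 3)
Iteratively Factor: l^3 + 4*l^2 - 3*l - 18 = (l + 3)*(l^2 + l - 6) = (l - 2)*(l + 3)*(l + 3)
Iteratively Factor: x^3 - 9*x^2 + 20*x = (x - 5)*(x^2 - 4*x) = x*(x - 5)*(x - 4)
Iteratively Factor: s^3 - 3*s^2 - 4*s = (s - 4)*(s^2 + s) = (s - 4)*(s + 1)*(s)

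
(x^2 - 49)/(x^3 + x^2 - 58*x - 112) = (x - 7)/(x^2 - 6*x - 16)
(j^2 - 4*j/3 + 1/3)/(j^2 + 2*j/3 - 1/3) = (j - 1)/(j + 1)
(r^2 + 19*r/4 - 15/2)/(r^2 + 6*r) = (r - 5/4)/r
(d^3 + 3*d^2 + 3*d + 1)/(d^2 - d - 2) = (d^2 + 2*d + 1)/(d - 2)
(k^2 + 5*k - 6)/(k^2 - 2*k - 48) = (k - 1)/(k - 8)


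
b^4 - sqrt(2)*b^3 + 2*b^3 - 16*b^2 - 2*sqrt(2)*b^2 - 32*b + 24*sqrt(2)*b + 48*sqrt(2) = (b + 2)*(b - 2*sqrt(2))^2*(b + 3*sqrt(2))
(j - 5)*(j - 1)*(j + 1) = j^3 - 5*j^2 - j + 5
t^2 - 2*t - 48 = (t - 8)*(t + 6)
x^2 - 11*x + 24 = (x - 8)*(x - 3)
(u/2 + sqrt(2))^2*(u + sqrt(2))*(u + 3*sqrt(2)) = u^4/4 + 2*sqrt(2)*u^3 + 23*u^2/2 + 14*sqrt(2)*u + 12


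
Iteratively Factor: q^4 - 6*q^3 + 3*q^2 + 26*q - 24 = (q - 3)*(q^3 - 3*q^2 - 6*q + 8) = (q - 3)*(q - 1)*(q^2 - 2*q - 8) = (q - 4)*(q - 3)*(q - 1)*(q + 2)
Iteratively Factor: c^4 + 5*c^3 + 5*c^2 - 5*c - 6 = (c + 1)*(c^3 + 4*c^2 + c - 6) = (c - 1)*(c + 1)*(c^2 + 5*c + 6) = (c - 1)*(c + 1)*(c + 3)*(c + 2)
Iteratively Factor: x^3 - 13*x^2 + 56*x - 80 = (x - 4)*(x^2 - 9*x + 20) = (x - 5)*(x - 4)*(x - 4)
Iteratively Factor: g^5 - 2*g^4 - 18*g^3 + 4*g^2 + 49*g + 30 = (g + 3)*(g^4 - 5*g^3 - 3*g^2 + 13*g + 10) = (g + 1)*(g + 3)*(g^3 - 6*g^2 + 3*g + 10) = (g - 2)*(g + 1)*(g + 3)*(g^2 - 4*g - 5) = (g - 2)*(g + 1)^2*(g + 3)*(g - 5)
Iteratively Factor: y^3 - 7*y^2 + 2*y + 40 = (y + 2)*(y^2 - 9*y + 20) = (y - 4)*(y + 2)*(y - 5)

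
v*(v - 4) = v^2 - 4*v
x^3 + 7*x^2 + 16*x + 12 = (x + 2)^2*(x + 3)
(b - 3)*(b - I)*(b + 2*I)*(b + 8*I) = b^4 - 3*b^3 + 9*I*b^3 - 6*b^2 - 27*I*b^2 + 18*b + 16*I*b - 48*I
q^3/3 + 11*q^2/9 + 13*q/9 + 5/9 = (q/3 + 1/3)*(q + 1)*(q + 5/3)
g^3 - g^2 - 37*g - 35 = (g - 7)*(g + 1)*(g + 5)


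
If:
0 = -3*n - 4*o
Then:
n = -4*o/3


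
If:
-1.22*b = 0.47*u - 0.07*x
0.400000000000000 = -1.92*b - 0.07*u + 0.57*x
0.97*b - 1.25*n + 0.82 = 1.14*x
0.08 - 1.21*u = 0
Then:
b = 0.02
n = -0.03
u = 0.07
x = 0.77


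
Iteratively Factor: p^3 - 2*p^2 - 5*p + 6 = (p + 2)*(p^2 - 4*p + 3) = (p - 1)*(p + 2)*(p - 3)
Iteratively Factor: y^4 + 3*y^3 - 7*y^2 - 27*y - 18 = (y + 2)*(y^3 + y^2 - 9*y - 9) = (y + 1)*(y + 2)*(y^2 - 9) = (y + 1)*(y + 2)*(y + 3)*(y - 3)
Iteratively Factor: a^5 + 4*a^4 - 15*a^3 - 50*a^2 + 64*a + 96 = (a + 1)*(a^4 + 3*a^3 - 18*a^2 - 32*a + 96) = (a - 3)*(a + 1)*(a^3 + 6*a^2 - 32) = (a - 3)*(a - 2)*(a + 1)*(a^2 + 8*a + 16) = (a - 3)*(a - 2)*(a + 1)*(a + 4)*(a + 4)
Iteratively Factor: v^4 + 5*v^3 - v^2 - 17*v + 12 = (v - 1)*(v^3 + 6*v^2 + 5*v - 12) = (v - 1)^2*(v^2 + 7*v + 12) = (v - 1)^2*(v + 3)*(v + 4)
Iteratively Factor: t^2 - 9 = (t + 3)*(t - 3)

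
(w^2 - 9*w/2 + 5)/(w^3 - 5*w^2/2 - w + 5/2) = (w - 2)/(w^2 - 1)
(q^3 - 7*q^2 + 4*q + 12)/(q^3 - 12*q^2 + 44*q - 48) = (q + 1)/(q - 4)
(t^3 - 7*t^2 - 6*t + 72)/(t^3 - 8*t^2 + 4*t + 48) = (t + 3)/(t + 2)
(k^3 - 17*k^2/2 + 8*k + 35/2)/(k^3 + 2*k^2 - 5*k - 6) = (k^2 - 19*k/2 + 35/2)/(k^2 + k - 6)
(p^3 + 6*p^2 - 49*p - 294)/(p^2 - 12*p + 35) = (p^2 + 13*p + 42)/(p - 5)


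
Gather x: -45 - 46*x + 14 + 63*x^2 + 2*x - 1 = 63*x^2 - 44*x - 32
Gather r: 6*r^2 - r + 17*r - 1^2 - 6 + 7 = 6*r^2 + 16*r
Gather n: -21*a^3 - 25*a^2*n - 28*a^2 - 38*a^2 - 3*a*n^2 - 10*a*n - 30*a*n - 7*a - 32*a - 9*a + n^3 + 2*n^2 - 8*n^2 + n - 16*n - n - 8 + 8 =-21*a^3 - 66*a^2 - 48*a + n^3 + n^2*(-3*a - 6) + n*(-25*a^2 - 40*a - 16)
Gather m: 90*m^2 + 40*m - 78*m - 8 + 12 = 90*m^2 - 38*m + 4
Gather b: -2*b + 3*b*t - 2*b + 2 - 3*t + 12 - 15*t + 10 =b*(3*t - 4) - 18*t + 24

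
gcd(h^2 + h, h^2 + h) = h^2 + h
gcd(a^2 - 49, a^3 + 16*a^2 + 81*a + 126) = a + 7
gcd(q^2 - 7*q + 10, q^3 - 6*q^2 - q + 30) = q - 5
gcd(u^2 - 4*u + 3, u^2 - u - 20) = 1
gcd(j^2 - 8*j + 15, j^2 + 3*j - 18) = j - 3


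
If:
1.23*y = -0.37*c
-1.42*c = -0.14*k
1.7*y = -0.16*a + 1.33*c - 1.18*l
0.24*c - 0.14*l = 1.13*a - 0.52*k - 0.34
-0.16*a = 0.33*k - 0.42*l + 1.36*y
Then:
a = 0.21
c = -0.02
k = -0.20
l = -0.06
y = 0.01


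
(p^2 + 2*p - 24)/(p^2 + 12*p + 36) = (p - 4)/(p + 6)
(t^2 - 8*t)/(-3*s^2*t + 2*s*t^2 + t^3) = (t - 8)/(-3*s^2 + 2*s*t + t^2)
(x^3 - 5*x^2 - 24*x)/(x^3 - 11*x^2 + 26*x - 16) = x*(x + 3)/(x^2 - 3*x + 2)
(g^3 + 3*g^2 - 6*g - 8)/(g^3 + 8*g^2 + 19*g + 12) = (g - 2)/(g + 3)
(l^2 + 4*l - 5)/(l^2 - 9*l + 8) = (l + 5)/(l - 8)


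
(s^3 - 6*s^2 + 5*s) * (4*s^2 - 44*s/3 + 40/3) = 4*s^5 - 116*s^4/3 + 364*s^3/3 - 460*s^2/3 + 200*s/3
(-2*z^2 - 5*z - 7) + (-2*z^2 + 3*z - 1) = -4*z^2 - 2*z - 8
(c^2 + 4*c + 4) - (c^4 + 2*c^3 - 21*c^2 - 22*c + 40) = -c^4 - 2*c^3 + 22*c^2 + 26*c - 36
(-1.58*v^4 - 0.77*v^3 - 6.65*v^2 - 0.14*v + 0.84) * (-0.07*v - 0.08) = 0.1106*v^5 + 0.1803*v^4 + 0.5271*v^3 + 0.5418*v^2 - 0.0476*v - 0.0672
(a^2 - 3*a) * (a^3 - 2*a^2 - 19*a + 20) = a^5 - 5*a^4 - 13*a^3 + 77*a^2 - 60*a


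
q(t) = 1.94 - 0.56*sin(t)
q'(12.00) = -0.47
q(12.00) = 2.24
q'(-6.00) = -0.54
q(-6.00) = 1.78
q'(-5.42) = -0.36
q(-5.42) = 1.51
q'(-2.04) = 0.25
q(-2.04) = 2.44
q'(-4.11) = 0.32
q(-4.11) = 1.48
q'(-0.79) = -0.39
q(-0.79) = 2.34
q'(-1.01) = -0.30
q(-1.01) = 2.41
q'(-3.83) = 0.43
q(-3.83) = 1.58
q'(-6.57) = -0.54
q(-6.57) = 2.10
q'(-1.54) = -0.02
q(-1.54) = 2.50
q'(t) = -0.56*cos(t)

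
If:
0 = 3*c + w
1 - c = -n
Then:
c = -w/3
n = -w/3 - 1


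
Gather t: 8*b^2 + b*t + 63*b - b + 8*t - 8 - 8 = 8*b^2 + 62*b + t*(b + 8) - 16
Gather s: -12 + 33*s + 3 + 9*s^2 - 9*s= 9*s^2 + 24*s - 9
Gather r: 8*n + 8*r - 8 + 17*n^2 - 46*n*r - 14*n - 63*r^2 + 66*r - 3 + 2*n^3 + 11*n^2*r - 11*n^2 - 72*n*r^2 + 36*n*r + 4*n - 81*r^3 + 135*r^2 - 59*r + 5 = 2*n^3 + 6*n^2 - 2*n - 81*r^3 + r^2*(72 - 72*n) + r*(11*n^2 - 10*n + 15) - 6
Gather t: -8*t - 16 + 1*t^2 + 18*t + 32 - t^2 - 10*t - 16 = 0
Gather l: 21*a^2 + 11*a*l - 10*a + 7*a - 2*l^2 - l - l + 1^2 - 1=21*a^2 - 3*a - 2*l^2 + l*(11*a - 2)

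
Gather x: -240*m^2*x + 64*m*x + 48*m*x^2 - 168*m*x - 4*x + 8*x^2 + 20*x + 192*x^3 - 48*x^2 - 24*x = 192*x^3 + x^2*(48*m - 40) + x*(-240*m^2 - 104*m - 8)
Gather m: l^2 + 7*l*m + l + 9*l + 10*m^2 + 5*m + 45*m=l^2 + 10*l + 10*m^2 + m*(7*l + 50)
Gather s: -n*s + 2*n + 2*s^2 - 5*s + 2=2*n + 2*s^2 + s*(-n - 5) + 2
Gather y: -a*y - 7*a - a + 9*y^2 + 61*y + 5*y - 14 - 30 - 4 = -8*a + 9*y^2 + y*(66 - a) - 48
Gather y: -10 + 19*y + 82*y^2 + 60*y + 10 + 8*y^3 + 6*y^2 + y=8*y^3 + 88*y^2 + 80*y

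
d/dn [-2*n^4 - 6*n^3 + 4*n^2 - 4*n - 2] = -8*n^3 - 18*n^2 + 8*n - 4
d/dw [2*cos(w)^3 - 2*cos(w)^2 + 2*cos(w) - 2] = 2*(-3*cos(w)^2 + 2*cos(w) - 1)*sin(w)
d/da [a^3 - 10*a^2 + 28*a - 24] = 3*a^2 - 20*a + 28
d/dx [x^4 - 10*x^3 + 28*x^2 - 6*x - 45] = 4*x^3 - 30*x^2 + 56*x - 6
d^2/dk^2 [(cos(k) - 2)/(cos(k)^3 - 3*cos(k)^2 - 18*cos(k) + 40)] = (-4*sin(k)^4 + 83*sin(k)^2 + 65*cos(k)/4 + 3*cos(3*k)/4 - 37)/((cos(k) - 5)^3*(cos(k) + 4)^3)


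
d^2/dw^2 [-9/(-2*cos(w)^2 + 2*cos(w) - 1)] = 18*(8*sin(w)^4 - 2*sin(w)^2 + 17*cos(w)/2 - 3*cos(3*w)/2 - 8)/(2*sin(w)^2 + 2*cos(w) - 3)^3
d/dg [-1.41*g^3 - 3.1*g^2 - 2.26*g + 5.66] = -4.23*g^2 - 6.2*g - 2.26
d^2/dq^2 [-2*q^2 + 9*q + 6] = -4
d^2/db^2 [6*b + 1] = 0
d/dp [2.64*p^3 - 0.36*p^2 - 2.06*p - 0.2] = 7.92*p^2 - 0.72*p - 2.06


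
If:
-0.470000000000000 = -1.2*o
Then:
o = 0.39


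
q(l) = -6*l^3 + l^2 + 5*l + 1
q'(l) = -18*l^2 + 2*l + 5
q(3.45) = -216.23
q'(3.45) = -202.34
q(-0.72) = 0.16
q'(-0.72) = -5.77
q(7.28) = -2224.57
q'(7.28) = -934.41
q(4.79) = -611.52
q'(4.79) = -398.41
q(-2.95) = 148.99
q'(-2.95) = -157.54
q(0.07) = 1.35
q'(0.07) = 5.05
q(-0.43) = -0.49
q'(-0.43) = 0.81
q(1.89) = -26.49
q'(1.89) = -55.52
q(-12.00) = 10453.00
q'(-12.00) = -2611.00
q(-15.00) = 20401.00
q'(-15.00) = -4075.00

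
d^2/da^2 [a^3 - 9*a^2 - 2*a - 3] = 6*a - 18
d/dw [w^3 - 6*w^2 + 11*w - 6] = 3*w^2 - 12*w + 11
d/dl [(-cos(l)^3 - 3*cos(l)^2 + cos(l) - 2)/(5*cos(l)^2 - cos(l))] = (5*cos(l)^4 - 2*cos(l)^3 + 2*cos(l)^2 - 20*cos(l) + 2)*sin(l)/((5*cos(l) - 1)^2*cos(l)^2)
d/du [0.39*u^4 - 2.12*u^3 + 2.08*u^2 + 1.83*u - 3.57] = 1.56*u^3 - 6.36*u^2 + 4.16*u + 1.83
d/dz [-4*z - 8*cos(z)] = 8*sin(z) - 4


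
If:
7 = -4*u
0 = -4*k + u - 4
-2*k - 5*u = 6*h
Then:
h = 31/16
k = -23/16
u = -7/4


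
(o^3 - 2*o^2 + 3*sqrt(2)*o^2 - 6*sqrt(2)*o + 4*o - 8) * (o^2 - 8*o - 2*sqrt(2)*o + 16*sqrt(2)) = o^5 - 10*o^4 + sqrt(2)*o^4 - 10*sqrt(2)*o^3 + 8*o^3 + 8*sqrt(2)*o^2 + 80*o^2 - 128*o + 80*sqrt(2)*o - 128*sqrt(2)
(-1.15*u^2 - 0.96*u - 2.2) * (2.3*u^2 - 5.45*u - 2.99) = -2.645*u^4 + 4.0595*u^3 + 3.6105*u^2 + 14.8604*u + 6.578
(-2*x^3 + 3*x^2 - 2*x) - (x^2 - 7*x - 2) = -2*x^3 + 2*x^2 + 5*x + 2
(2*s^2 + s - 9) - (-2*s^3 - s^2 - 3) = 2*s^3 + 3*s^2 + s - 6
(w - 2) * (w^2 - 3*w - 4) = w^3 - 5*w^2 + 2*w + 8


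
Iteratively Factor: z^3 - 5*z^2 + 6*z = (z - 2)*(z^2 - 3*z) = z*(z - 2)*(z - 3)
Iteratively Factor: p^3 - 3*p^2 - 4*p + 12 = (p + 2)*(p^2 - 5*p + 6) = (p - 3)*(p + 2)*(p - 2)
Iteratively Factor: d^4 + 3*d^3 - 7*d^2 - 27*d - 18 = (d + 1)*(d^3 + 2*d^2 - 9*d - 18) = (d - 3)*(d + 1)*(d^2 + 5*d + 6) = (d - 3)*(d + 1)*(d + 2)*(d + 3)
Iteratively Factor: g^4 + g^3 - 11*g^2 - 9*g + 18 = (g - 3)*(g^3 + 4*g^2 + g - 6) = (g - 3)*(g - 1)*(g^2 + 5*g + 6) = (g - 3)*(g - 1)*(g + 3)*(g + 2)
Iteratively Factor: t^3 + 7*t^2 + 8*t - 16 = (t + 4)*(t^2 + 3*t - 4) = (t + 4)^2*(t - 1)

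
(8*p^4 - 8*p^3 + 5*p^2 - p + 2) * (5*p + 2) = 40*p^5 - 24*p^4 + 9*p^3 + 5*p^2 + 8*p + 4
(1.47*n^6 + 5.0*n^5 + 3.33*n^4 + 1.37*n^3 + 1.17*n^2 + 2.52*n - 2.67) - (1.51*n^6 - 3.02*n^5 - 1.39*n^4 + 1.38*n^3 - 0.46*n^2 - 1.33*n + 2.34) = -0.04*n^6 + 8.02*n^5 + 4.72*n^4 - 0.00999999999999979*n^3 + 1.63*n^2 + 3.85*n - 5.01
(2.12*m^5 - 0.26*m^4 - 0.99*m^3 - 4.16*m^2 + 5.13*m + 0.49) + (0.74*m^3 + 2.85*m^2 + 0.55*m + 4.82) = 2.12*m^5 - 0.26*m^4 - 0.25*m^3 - 1.31*m^2 + 5.68*m + 5.31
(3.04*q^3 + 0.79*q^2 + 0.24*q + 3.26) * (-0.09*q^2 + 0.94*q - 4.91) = -0.2736*q^5 + 2.7865*q^4 - 14.2054*q^3 - 3.9467*q^2 + 1.886*q - 16.0066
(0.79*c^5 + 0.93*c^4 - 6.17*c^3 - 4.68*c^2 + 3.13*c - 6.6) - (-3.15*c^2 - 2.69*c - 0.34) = 0.79*c^5 + 0.93*c^4 - 6.17*c^3 - 1.53*c^2 + 5.82*c - 6.26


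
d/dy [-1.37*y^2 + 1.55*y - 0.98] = 1.55 - 2.74*y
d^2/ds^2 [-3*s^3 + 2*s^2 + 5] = 4 - 18*s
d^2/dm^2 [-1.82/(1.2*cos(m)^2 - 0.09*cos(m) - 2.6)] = (-10.4832*(1 - cos(m)^2)^2 + 0.58968*cos(m)^3 - 27.969942*cos(m)^2 - 0.75348*cos(m) + 21.869484)/(-1.2*cos(m)^2 + 0.09*cos(m) + 2.6)^3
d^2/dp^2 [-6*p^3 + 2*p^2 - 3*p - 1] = 4 - 36*p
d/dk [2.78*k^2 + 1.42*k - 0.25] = 5.56*k + 1.42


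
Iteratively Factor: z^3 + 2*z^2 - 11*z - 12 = (z - 3)*(z^2 + 5*z + 4) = (z - 3)*(z + 4)*(z + 1)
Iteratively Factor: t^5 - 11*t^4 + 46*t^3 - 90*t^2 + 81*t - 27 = (t - 1)*(t^4 - 10*t^3 + 36*t^2 - 54*t + 27) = (t - 3)*(t - 1)*(t^3 - 7*t^2 + 15*t - 9) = (t - 3)^2*(t - 1)*(t^2 - 4*t + 3) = (t - 3)^2*(t - 1)^2*(t - 3)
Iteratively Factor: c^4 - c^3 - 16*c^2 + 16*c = (c + 4)*(c^3 - 5*c^2 + 4*c) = (c - 4)*(c + 4)*(c^2 - c) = (c - 4)*(c - 1)*(c + 4)*(c)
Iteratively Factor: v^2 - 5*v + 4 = (v - 4)*(v - 1)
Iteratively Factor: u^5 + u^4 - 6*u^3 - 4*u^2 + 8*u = (u)*(u^4 + u^3 - 6*u^2 - 4*u + 8) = u*(u + 2)*(u^3 - u^2 - 4*u + 4) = u*(u - 2)*(u + 2)*(u^2 + u - 2) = u*(u - 2)*(u - 1)*(u + 2)*(u + 2)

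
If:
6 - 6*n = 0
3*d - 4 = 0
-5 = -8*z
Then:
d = 4/3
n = 1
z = 5/8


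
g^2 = g^2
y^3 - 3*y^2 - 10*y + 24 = (y - 4)*(y - 2)*(y + 3)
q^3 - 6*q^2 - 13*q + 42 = (q - 7)*(q - 2)*(q + 3)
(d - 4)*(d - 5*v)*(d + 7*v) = d^3 + 2*d^2*v - 4*d^2 - 35*d*v^2 - 8*d*v + 140*v^2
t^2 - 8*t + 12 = (t - 6)*(t - 2)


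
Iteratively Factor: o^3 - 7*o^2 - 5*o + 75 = (o - 5)*(o^2 - 2*o - 15) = (o - 5)^2*(o + 3)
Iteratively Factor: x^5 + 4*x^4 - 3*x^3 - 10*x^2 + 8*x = (x - 1)*(x^4 + 5*x^3 + 2*x^2 - 8*x) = (x - 1)*(x + 4)*(x^3 + x^2 - 2*x) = (x - 1)^2*(x + 4)*(x^2 + 2*x) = (x - 1)^2*(x + 2)*(x + 4)*(x)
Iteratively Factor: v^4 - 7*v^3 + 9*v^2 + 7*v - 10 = (v - 5)*(v^3 - 2*v^2 - v + 2) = (v - 5)*(v + 1)*(v^2 - 3*v + 2) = (v - 5)*(v - 2)*(v + 1)*(v - 1)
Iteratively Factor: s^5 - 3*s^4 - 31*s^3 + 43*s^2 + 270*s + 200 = (s - 5)*(s^4 + 2*s^3 - 21*s^2 - 62*s - 40) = (s - 5)*(s + 2)*(s^3 - 21*s - 20) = (s - 5)*(s + 2)*(s + 4)*(s^2 - 4*s - 5) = (s - 5)^2*(s + 2)*(s + 4)*(s + 1)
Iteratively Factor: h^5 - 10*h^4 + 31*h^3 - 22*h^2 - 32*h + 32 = (h - 4)*(h^4 - 6*h^3 + 7*h^2 + 6*h - 8) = (h - 4)*(h - 2)*(h^3 - 4*h^2 - h + 4) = (h - 4)*(h - 2)*(h - 1)*(h^2 - 3*h - 4) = (h - 4)^2*(h - 2)*(h - 1)*(h + 1)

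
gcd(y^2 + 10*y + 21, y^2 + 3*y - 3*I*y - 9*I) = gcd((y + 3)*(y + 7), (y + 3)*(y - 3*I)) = y + 3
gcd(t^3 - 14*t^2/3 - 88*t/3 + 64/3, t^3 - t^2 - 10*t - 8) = 1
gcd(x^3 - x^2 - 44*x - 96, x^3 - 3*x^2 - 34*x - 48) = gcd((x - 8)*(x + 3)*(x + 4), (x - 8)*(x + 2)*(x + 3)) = x^2 - 5*x - 24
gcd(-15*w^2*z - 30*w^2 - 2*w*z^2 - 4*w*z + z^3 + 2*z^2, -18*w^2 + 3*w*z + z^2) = 1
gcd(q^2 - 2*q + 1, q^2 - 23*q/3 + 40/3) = 1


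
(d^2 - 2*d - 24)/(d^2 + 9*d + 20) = (d - 6)/(d + 5)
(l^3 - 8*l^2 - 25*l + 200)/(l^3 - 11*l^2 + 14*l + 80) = (l + 5)/(l + 2)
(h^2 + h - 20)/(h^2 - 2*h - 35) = (h - 4)/(h - 7)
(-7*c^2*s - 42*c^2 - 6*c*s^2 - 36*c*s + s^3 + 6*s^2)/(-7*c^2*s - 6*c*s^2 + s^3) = (s + 6)/s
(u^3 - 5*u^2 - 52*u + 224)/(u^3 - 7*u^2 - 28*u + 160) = (u + 7)/(u + 5)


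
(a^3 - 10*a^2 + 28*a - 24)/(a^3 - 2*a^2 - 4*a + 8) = (a - 6)/(a + 2)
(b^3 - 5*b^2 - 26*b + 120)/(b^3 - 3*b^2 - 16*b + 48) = (b^2 - b - 30)/(b^2 + b - 12)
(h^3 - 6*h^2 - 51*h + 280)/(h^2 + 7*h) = h - 13 + 40/h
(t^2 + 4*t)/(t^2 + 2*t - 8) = t/(t - 2)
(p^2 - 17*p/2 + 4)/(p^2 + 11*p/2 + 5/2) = (2*p^2 - 17*p + 8)/(2*p^2 + 11*p + 5)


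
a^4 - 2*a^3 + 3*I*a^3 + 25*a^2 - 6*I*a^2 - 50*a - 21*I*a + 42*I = (a - 2)*(a - 3*I)*(a - I)*(a + 7*I)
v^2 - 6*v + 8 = (v - 4)*(v - 2)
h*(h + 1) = h^2 + h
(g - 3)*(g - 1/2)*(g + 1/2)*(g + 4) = g^4 + g^3 - 49*g^2/4 - g/4 + 3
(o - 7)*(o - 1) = o^2 - 8*o + 7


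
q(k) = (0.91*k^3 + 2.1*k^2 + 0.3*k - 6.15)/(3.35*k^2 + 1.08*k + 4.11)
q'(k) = (-6.7*k - 1.08)*(0.91*k^3 + 2.1*k^2 + 0.3*k - 6.15)/(3.35*k^2 + 1.08*k + 4.11)^2 + (2.73*k^2 + 4.2*k + 0.3)/(3.35*k^2 + 1.08*k + 4.11)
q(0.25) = -1.29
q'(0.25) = 1.11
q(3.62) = 1.26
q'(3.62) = 0.37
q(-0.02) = -1.51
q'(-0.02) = 0.40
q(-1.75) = -0.41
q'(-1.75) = -0.24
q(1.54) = 0.19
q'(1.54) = 0.81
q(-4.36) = -0.68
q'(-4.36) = 0.23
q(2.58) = 0.83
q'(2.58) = 0.48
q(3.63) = 1.27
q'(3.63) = 0.37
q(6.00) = 2.04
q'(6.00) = 0.30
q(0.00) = -1.50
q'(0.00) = 0.47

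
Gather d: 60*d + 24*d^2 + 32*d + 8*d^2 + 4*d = 32*d^2 + 96*d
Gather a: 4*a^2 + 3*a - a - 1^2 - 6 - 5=4*a^2 + 2*a - 12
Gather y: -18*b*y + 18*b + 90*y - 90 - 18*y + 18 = 18*b + y*(72 - 18*b) - 72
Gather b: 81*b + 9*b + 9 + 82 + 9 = 90*b + 100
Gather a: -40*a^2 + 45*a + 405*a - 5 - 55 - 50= -40*a^2 + 450*a - 110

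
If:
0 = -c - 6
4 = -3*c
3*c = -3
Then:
No Solution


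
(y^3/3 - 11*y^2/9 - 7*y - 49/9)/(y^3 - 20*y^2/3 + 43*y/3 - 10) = (3*y^3 - 11*y^2 - 63*y - 49)/(3*(3*y^3 - 20*y^2 + 43*y - 30))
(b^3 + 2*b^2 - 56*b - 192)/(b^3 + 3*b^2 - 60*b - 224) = (b + 6)/(b + 7)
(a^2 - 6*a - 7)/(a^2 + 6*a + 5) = (a - 7)/(a + 5)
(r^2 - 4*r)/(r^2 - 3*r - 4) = r/(r + 1)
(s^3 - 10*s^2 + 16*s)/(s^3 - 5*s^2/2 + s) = 2*(s - 8)/(2*s - 1)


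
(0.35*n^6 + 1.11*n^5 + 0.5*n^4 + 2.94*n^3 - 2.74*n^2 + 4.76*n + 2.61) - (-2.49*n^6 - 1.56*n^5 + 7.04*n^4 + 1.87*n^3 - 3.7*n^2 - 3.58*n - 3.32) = 2.84*n^6 + 2.67*n^5 - 6.54*n^4 + 1.07*n^3 + 0.96*n^2 + 8.34*n + 5.93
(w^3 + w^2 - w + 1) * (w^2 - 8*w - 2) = w^5 - 7*w^4 - 11*w^3 + 7*w^2 - 6*w - 2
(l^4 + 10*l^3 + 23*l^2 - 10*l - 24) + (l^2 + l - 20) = l^4 + 10*l^3 + 24*l^2 - 9*l - 44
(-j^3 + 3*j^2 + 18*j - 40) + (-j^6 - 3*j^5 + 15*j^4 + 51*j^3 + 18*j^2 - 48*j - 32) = -j^6 - 3*j^5 + 15*j^4 + 50*j^3 + 21*j^2 - 30*j - 72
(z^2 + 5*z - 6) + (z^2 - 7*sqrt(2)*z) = 2*z^2 - 7*sqrt(2)*z + 5*z - 6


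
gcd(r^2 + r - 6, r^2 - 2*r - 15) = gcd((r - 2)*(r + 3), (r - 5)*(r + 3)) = r + 3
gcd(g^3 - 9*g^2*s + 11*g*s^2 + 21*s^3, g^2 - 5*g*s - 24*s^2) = 1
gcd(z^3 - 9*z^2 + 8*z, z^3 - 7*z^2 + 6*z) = z^2 - z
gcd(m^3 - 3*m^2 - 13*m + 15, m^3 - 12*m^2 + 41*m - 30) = m^2 - 6*m + 5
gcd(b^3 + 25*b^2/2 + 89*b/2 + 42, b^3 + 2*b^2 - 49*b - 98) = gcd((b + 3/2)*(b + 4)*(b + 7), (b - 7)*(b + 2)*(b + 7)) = b + 7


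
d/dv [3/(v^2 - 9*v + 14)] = 3*(9 - 2*v)/(v^2 - 9*v + 14)^2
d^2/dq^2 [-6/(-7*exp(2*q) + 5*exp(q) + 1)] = 6*((5 - 28*exp(q))*(-7*exp(2*q) + 5*exp(q) + 1) - 2*(14*exp(q) - 5)^2*exp(q))*exp(q)/(-7*exp(2*q) + 5*exp(q) + 1)^3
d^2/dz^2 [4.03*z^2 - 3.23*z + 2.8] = 8.06000000000000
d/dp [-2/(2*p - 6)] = (p - 3)^(-2)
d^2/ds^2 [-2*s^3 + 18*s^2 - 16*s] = 36 - 12*s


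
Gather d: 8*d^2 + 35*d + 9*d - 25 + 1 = 8*d^2 + 44*d - 24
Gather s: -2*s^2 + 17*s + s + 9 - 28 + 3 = -2*s^2 + 18*s - 16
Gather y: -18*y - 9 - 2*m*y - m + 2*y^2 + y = -m + 2*y^2 + y*(-2*m - 17) - 9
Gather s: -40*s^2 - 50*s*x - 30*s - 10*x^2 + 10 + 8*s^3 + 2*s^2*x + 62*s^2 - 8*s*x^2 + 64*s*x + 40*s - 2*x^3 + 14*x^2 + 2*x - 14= 8*s^3 + s^2*(2*x + 22) + s*(-8*x^2 + 14*x + 10) - 2*x^3 + 4*x^2 + 2*x - 4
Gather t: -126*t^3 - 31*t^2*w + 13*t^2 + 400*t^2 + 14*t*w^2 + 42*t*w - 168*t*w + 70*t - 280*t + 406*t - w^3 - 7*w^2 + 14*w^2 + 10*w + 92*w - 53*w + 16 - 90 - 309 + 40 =-126*t^3 + t^2*(413 - 31*w) + t*(14*w^2 - 126*w + 196) - w^3 + 7*w^2 + 49*w - 343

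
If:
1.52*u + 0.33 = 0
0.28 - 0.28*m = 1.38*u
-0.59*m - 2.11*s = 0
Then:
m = 2.07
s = -0.58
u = -0.22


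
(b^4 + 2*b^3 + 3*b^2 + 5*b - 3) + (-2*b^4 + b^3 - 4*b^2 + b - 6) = -b^4 + 3*b^3 - b^2 + 6*b - 9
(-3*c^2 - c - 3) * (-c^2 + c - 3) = 3*c^4 - 2*c^3 + 11*c^2 + 9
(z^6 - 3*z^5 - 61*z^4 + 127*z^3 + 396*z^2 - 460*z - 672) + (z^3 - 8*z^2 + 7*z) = z^6 - 3*z^5 - 61*z^4 + 128*z^3 + 388*z^2 - 453*z - 672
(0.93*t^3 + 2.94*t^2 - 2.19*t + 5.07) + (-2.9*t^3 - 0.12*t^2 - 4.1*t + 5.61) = -1.97*t^3 + 2.82*t^2 - 6.29*t + 10.68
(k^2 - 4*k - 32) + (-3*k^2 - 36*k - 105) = -2*k^2 - 40*k - 137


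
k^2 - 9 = (k - 3)*(k + 3)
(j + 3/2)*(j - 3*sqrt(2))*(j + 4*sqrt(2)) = j^3 + sqrt(2)*j^2 + 3*j^2/2 - 24*j + 3*sqrt(2)*j/2 - 36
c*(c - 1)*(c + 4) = c^3 + 3*c^2 - 4*c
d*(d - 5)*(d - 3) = d^3 - 8*d^2 + 15*d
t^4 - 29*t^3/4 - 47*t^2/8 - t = t*(t - 8)*(t + 1/4)*(t + 1/2)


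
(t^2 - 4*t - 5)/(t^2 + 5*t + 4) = (t - 5)/(t + 4)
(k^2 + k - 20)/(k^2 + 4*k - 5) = (k - 4)/(k - 1)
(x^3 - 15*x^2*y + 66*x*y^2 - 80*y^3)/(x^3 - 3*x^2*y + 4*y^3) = (x^2 - 13*x*y + 40*y^2)/(x^2 - x*y - 2*y^2)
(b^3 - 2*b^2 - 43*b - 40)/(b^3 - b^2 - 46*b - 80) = (b + 1)/(b + 2)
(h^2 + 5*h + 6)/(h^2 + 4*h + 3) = (h + 2)/(h + 1)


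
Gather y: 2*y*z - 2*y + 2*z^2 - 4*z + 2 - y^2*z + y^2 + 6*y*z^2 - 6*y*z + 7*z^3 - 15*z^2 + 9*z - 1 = y^2*(1 - z) + y*(6*z^2 - 4*z - 2) + 7*z^3 - 13*z^2 + 5*z + 1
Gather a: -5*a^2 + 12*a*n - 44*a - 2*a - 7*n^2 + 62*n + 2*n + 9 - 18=-5*a^2 + a*(12*n - 46) - 7*n^2 + 64*n - 9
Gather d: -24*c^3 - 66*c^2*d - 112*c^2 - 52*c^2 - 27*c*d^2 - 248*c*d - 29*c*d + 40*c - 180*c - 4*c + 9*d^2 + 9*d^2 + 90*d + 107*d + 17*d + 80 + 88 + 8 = -24*c^3 - 164*c^2 - 144*c + d^2*(18 - 27*c) + d*(-66*c^2 - 277*c + 214) + 176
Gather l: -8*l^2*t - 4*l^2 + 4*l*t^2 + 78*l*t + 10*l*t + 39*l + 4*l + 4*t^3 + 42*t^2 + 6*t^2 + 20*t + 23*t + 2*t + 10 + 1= l^2*(-8*t - 4) + l*(4*t^2 + 88*t + 43) + 4*t^3 + 48*t^2 + 45*t + 11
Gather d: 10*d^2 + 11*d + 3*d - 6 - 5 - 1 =10*d^2 + 14*d - 12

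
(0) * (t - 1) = 0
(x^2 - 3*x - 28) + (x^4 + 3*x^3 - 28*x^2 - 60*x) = x^4 + 3*x^3 - 27*x^2 - 63*x - 28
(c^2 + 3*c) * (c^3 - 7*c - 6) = c^5 + 3*c^4 - 7*c^3 - 27*c^2 - 18*c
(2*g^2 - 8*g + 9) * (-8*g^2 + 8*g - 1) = -16*g^4 + 80*g^3 - 138*g^2 + 80*g - 9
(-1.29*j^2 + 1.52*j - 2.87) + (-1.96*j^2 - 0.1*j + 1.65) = -3.25*j^2 + 1.42*j - 1.22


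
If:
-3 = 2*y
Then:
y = -3/2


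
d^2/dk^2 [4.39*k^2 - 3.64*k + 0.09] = 8.78000000000000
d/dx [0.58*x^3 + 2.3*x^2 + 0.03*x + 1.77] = 1.74*x^2 + 4.6*x + 0.03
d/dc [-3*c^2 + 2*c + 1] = 2 - 6*c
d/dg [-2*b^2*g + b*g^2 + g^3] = -2*b^2 + 2*b*g + 3*g^2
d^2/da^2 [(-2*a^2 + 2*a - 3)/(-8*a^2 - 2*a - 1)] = 4*(-80*a^3 + 264*a^2 + 96*a - 3)/(512*a^6 + 384*a^5 + 288*a^4 + 104*a^3 + 36*a^2 + 6*a + 1)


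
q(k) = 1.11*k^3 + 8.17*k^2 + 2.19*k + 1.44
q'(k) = 3.33*k^2 + 16.34*k + 2.19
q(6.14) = 579.83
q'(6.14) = 228.06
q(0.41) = 3.79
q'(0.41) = 9.45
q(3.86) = 195.46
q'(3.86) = 114.88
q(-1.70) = 15.87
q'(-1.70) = -15.96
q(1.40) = 23.57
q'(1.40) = 31.59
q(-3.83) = 50.54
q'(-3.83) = -11.54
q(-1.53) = 13.24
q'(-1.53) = -15.02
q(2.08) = 51.33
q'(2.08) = 50.58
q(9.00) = 1492.11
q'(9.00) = 418.98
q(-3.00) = 38.43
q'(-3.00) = -16.86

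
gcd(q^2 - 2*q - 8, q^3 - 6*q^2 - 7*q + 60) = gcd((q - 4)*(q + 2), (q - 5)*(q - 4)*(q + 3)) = q - 4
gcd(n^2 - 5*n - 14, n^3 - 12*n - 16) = n + 2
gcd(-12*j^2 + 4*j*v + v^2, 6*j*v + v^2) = 6*j + v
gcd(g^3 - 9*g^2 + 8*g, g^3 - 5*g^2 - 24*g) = g^2 - 8*g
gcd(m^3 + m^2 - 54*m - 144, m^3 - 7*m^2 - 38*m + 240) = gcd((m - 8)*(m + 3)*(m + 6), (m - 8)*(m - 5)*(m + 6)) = m^2 - 2*m - 48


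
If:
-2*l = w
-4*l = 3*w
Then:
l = 0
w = 0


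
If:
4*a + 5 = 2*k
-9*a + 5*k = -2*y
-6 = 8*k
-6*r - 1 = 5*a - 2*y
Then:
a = -13/8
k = -3/4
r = -5/8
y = -87/16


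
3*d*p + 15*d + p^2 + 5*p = (3*d + p)*(p + 5)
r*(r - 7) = r^2 - 7*r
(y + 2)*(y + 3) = y^2 + 5*y + 6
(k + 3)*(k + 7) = k^2 + 10*k + 21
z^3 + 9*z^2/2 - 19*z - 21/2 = (z - 3)*(z + 1/2)*(z + 7)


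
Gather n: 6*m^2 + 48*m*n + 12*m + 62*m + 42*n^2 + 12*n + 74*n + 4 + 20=6*m^2 + 74*m + 42*n^2 + n*(48*m + 86) + 24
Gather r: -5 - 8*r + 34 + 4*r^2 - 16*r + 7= 4*r^2 - 24*r + 36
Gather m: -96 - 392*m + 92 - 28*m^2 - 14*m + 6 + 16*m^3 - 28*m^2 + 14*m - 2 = 16*m^3 - 56*m^2 - 392*m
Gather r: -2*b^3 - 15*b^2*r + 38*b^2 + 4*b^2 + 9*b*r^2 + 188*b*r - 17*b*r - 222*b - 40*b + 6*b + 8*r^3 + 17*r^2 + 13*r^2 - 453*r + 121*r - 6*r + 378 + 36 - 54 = -2*b^3 + 42*b^2 - 256*b + 8*r^3 + r^2*(9*b + 30) + r*(-15*b^2 + 171*b - 338) + 360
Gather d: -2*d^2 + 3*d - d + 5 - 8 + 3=-2*d^2 + 2*d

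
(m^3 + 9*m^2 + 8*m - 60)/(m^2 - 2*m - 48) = (m^2 + 3*m - 10)/(m - 8)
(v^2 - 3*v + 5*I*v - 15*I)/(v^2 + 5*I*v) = (v - 3)/v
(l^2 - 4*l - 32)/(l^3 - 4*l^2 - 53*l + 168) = (l + 4)/(l^2 + 4*l - 21)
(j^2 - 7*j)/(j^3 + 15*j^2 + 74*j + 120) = j*(j - 7)/(j^3 + 15*j^2 + 74*j + 120)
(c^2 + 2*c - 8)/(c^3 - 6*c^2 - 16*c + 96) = (c - 2)/(c^2 - 10*c + 24)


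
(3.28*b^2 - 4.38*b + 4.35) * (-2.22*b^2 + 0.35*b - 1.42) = -7.2816*b^4 + 10.8716*b^3 - 15.8476*b^2 + 7.7421*b - 6.177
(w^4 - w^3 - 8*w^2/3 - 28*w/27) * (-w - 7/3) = -w^5 - 4*w^4/3 + 5*w^3 + 196*w^2/27 + 196*w/81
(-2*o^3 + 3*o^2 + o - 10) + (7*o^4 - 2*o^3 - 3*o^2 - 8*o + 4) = 7*o^4 - 4*o^3 - 7*o - 6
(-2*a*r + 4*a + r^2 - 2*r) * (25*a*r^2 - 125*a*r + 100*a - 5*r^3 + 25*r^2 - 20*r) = -50*a^2*r^3 + 350*a^2*r^2 - 700*a^2*r + 400*a^2 + 35*a*r^4 - 245*a*r^3 + 490*a*r^2 - 280*a*r - 5*r^5 + 35*r^4 - 70*r^3 + 40*r^2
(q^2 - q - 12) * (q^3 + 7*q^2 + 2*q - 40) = q^5 + 6*q^4 - 17*q^3 - 126*q^2 + 16*q + 480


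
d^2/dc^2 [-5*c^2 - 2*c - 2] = -10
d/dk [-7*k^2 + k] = 1 - 14*k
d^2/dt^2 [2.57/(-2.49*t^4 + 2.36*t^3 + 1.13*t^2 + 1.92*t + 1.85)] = ((76.7916*t^2 - 36.3912*t - 5.8082)*(-2.49*t^4 + 2.36*t^3 + 1.13*t^2 + 1.92*t + 1.85) + 2.57*(-19.92*t^3 + 14.16*t^2 + 4.52*t + 3.84)*(-9.96*t^3 + 7.08*t^2 + 2.26*t + 1.92))/(-2.49*t^4 + 2.36*t^3 + 1.13*t^2 + 1.92*t + 1.85)^3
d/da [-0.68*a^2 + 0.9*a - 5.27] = 0.9 - 1.36*a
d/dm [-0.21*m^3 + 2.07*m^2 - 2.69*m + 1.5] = -0.63*m^2 + 4.14*m - 2.69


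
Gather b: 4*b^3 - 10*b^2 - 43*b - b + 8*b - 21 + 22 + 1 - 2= 4*b^3 - 10*b^2 - 36*b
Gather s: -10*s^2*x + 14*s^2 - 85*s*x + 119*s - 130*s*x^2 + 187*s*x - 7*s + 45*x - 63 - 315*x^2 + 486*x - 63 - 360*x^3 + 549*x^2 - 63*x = s^2*(14 - 10*x) + s*(-130*x^2 + 102*x + 112) - 360*x^3 + 234*x^2 + 468*x - 126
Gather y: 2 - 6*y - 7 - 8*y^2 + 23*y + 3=-8*y^2 + 17*y - 2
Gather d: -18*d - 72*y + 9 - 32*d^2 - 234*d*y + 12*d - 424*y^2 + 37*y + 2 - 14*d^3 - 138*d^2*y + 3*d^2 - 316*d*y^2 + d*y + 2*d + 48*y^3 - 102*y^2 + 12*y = -14*d^3 + d^2*(-138*y - 29) + d*(-316*y^2 - 233*y - 4) + 48*y^3 - 526*y^2 - 23*y + 11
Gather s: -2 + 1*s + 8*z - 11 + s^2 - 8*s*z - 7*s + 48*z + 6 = s^2 + s*(-8*z - 6) + 56*z - 7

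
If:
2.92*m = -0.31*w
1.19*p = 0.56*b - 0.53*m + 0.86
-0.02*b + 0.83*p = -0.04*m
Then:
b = -0.094440561612773*w - 1.61859410430839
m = -0.106164383561644*w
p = 0.00284067965085578*w - 0.0390022675736961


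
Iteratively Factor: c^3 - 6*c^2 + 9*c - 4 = (c - 1)*(c^2 - 5*c + 4) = (c - 1)^2*(c - 4)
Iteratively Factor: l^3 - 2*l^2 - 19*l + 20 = (l - 5)*(l^2 + 3*l - 4) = (l - 5)*(l + 4)*(l - 1)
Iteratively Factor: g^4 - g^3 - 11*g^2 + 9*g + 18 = (g - 3)*(g^3 + 2*g^2 - 5*g - 6) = (g - 3)*(g + 1)*(g^2 + g - 6) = (g - 3)*(g + 1)*(g + 3)*(g - 2)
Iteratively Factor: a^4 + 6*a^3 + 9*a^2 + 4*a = (a)*(a^3 + 6*a^2 + 9*a + 4) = a*(a + 4)*(a^2 + 2*a + 1) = a*(a + 1)*(a + 4)*(a + 1)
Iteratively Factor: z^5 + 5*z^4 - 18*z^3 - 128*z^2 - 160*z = (z - 5)*(z^4 + 10*z^3 + 32*z^2 + 32*z) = (z - 5)*(z + 4)*(z^3 + 6*z^2 + 8*z) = (z - 5)*(z + 4)^2*(z^2 + 2*z) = (z - 5)*(z + 2)*(z + 4)^2*(z)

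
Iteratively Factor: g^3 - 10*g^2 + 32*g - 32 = (g - 4)*(g^2 - 6*g + 8) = (g - 4)^2*(g - 2)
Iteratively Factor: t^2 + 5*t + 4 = (t + 1)*(t + 4)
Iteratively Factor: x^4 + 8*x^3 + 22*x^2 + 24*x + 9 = (x + 3)*(x^3 + 5*x^2 + 7*x + 3) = (x + 1)*(x + 3)*(x^2 + 4*x + 3) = (x + 1)^2*(x + 3)*(x + 3)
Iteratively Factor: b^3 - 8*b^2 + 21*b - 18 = (b - 3)*(b^2 - 5*b + 6) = (b - 3)^2*(b - 2)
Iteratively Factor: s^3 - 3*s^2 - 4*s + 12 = (s - 3)*(s^2 - 4) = (s - 3)*(s - 2)*(s + 2)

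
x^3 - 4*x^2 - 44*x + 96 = (x - 8)*(x - 2)*(x + 6)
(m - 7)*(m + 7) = m^2 - 49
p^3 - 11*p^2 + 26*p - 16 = (p - 8)*(p - 2)*(p - 1)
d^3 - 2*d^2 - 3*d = d*(d - 3)*(d + 1)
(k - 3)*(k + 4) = k^2 + k - 12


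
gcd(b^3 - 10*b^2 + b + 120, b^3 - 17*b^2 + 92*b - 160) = b^2 - 13*b + 40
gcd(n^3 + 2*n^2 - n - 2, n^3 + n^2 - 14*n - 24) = n + 2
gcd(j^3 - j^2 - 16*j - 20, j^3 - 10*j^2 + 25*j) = j - 5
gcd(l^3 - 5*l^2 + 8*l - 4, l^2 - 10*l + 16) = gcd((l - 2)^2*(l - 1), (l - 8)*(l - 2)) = l - 2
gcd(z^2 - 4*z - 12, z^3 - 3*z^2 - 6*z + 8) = z + 2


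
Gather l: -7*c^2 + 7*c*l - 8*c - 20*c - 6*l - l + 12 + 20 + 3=-7*c^2 - 28*c + l*(7*c - 7) + 35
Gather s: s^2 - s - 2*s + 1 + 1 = s^2 - 3*s + 2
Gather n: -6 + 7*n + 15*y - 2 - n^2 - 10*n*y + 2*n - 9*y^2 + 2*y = -n^2 + n*(9 - 10*y) - 9*y^2 + 17*y - 8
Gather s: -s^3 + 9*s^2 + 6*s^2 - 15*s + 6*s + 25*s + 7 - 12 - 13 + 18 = -s^3 + 15*s^2 + 16*s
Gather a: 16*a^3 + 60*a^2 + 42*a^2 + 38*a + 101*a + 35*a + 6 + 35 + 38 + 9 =16*a^3 + 102*a^2 + 174*a + 88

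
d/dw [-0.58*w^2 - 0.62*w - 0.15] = -1.16*w - 0.62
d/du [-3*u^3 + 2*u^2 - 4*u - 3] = -9*u^2 + 4*u - 4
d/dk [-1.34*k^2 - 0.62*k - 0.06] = -2.68*k - 0.62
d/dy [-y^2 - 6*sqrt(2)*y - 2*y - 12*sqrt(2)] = -2*y - 6*sqrt(2) - 2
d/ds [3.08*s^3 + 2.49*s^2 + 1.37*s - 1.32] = 9.24*s^2 + 4.98*s + 1.37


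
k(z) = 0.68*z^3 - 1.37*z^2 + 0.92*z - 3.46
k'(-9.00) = 190.82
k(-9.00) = -618.43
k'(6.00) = 57.92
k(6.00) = 99.62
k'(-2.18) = 16.59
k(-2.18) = -19.02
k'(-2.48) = 20.26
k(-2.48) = -24.54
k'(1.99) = 3.55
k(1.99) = -1.70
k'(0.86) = 0.07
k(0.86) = -3.25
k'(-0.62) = 3.40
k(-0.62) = -4.72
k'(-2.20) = 16.82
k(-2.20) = -19.36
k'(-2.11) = 15.78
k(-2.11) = -17.89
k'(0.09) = 0.69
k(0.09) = -3.39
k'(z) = 2.04*z^2 - 2.74*z + 0.92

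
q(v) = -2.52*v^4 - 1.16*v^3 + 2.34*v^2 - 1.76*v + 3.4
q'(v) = -10.08*v^3 - 3.48*v^2 + 4.68*v - 1.76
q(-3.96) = -500.60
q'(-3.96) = 551.09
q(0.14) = 3.20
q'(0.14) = -1.20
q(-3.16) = -182.34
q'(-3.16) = 266.77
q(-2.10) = -20.85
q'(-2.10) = 66.42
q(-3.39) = -251.36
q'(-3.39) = 335.08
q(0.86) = 1.50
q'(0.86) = -6.72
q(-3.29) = -219.42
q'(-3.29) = 304.14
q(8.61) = -14427.52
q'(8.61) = -6653.28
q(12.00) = -53939.96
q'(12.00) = -17864.96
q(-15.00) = -123103.70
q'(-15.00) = 33165.04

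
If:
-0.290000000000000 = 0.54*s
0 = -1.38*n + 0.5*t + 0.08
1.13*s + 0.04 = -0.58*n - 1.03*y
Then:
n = 0.977330779054917 - 1.77586206896552*y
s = -0.54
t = 2.53743295019157 - 4.90137931034483*y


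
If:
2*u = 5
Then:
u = 5/2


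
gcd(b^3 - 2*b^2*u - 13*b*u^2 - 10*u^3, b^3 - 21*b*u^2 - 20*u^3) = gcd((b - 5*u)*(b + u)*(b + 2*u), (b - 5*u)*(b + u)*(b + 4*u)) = -b^2 + 4*b*u + 5*u^2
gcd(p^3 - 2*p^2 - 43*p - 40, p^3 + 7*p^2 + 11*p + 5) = p^2 + 6*p + 5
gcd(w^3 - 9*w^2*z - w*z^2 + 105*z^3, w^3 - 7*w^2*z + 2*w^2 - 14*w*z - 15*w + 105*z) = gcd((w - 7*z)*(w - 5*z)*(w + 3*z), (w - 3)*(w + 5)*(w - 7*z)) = -w + 7*z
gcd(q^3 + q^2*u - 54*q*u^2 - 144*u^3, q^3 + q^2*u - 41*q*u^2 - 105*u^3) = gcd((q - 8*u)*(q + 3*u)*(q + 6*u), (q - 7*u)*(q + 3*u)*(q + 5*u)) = q + 3*u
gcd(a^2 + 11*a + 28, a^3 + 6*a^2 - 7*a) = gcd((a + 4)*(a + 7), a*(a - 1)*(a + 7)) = a + 7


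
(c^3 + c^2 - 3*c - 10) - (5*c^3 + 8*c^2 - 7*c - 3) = -4*c^3 - 7*c^2 + 4*c - 7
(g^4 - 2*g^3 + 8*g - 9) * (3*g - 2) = 3*g^5 - 8*g^4 + 4*g^3 + 24*g^2 - 43*g + 18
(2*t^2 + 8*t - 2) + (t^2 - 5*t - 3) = 3*t^2 + 3*t - 5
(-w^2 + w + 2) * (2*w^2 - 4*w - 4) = -2*w^4 + 6*w^3 + 4*w^2 - 12*w - 8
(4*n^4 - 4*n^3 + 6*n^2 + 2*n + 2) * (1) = 4*n^4 - 4*n^3 + 6*n^2 + 2*n + 2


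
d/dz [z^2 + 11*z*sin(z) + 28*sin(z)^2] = 11*z*cos(z) + 2*z + 11*sin(z) + 28*sin(2*z)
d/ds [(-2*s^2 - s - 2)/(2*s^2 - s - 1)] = (4*s^2 + 12*s - 1)/(4*s^4 - 4*s^3 - 3*s^2 + 2*s + 1)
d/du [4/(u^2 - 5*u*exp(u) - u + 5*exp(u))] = 4*(5*u*exp(u) - 2*u + 1)/(u^2 - 5*u*exp(u) - u + 5*exp(u))^2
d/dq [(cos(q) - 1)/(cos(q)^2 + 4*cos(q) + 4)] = (cos(q) - 4)*sin(q)/(cos(q) + 2)^3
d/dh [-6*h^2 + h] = 1 - 12*h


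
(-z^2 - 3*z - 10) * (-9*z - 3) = 9*z^3 + 30*z^2 + 99*z + 30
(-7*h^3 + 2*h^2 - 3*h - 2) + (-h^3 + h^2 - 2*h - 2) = -8*h^3 + 3*h^2 - 5*h - 4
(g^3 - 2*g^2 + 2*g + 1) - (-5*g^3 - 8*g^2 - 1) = 6*g^3 + 6*g^2 + 2*g + 2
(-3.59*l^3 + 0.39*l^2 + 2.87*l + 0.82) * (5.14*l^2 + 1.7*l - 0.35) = -18.4526*l^5 - 4.0984*l^4 + 16.6713*l^3 + 8.9573*l^2 + 0.3895*l - 0.287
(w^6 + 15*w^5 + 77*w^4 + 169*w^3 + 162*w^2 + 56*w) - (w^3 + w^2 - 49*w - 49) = w^6 + 15*w^5 + 77*w^4 + 168*w^3 + 161*w^2 + 105*w + 49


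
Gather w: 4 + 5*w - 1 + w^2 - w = w^2 + 4*w + 3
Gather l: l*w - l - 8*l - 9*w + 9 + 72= l*(w - 9) - 9*w + 81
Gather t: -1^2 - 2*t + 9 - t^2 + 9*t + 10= -t^2 + 7*t + 18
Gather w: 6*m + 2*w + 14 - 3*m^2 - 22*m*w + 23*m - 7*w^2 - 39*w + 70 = -3*m^2 + 29*m - 7*w^2 + w*(-22*m - 37) + 84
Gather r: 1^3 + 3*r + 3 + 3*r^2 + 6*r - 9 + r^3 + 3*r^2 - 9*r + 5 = r^3 + 6*r^2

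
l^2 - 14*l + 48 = (l - 8)*(l - 6)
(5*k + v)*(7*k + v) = 35*k^2 + 12*k*v + v^2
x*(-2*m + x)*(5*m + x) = -10*m^2*x + 3*m*x^2 + x^3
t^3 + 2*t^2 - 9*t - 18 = (t - 3)*(t + 2)*(t + 3)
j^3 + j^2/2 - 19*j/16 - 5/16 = (j - 1)*(j + 1/4)*(j + 5/4)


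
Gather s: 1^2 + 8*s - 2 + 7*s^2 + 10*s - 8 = 7*s^2 + 18*s - 9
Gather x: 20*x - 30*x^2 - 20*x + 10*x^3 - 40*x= 10*x^3 - 30*x^2 - 40*x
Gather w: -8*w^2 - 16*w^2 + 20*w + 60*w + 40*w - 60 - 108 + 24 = -24*w^2 + 120*w - 144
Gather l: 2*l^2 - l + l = 2*l^2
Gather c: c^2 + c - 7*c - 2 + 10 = c^2 - 6*c + 8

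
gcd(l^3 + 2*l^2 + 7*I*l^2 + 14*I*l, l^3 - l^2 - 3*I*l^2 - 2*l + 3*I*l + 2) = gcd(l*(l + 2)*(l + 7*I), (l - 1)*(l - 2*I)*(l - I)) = 1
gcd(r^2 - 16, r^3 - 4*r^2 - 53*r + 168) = 1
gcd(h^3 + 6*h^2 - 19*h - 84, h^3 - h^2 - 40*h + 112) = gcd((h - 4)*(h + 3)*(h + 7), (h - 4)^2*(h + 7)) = h^2 + 3*h - 28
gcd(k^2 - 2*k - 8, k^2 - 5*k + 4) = k - 4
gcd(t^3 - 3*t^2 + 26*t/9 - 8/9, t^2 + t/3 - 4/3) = t - 1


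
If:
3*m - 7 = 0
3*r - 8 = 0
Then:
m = 7/3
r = 8/3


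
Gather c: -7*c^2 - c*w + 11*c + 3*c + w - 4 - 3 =-7*c^2 + c*(14 - w) + w - 7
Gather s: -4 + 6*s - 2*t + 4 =6*s - 2*t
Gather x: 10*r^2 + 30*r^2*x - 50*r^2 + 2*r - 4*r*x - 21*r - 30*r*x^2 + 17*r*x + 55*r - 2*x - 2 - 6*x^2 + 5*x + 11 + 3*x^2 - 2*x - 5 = -40*r^2 + 36*r + x^2*(-30*r - 3) + x*(30*r^2 + 13*r + 1) + 4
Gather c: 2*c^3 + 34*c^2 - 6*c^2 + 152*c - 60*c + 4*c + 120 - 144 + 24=2*c^3 + 28*c^2 + 96*c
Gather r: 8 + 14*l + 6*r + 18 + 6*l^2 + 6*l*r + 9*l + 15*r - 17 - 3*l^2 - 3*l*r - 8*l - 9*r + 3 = 3*l^2 + 15*l + r*(3*l + 12) + 12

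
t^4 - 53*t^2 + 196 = (t - 7)*(t - 2)*(t + 2)*(t + 7)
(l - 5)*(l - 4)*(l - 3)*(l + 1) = l^4 - 11*l^3 + 35*l^2 - 13*l - 60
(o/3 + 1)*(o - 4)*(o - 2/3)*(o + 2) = o^4/3 + o^3/9 - 44*o^2/9 - 44*o/9 + 16/3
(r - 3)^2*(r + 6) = r^3 - 27*r + 54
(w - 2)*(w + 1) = w^2 - w - 2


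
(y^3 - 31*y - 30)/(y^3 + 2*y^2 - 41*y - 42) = (y + 5)/(y + 7)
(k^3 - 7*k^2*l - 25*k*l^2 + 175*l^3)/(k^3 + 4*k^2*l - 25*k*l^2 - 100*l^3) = (k - 7*l)/(k + 4*l)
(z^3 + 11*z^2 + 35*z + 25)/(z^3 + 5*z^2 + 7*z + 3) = (z^2 + 10*z + 25)/(z^2 + 4*z + 3)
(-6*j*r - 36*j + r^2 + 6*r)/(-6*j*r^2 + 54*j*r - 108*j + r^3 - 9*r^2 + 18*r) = (r + 6)/(r^2 - 9*r + 18)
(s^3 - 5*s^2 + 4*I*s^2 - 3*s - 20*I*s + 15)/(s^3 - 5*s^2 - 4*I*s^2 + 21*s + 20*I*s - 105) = (s + I)/(s - 7*I)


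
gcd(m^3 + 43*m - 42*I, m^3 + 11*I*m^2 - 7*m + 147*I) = m + 7*I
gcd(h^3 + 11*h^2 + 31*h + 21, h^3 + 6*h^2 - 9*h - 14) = h^2 + 8*h + 7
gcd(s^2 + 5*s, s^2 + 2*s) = s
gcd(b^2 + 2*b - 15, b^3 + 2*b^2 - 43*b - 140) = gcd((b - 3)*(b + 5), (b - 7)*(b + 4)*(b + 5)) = b + 5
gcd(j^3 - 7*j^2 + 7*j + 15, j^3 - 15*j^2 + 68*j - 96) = j - 3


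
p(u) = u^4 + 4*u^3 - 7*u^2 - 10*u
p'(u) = 4*u^3 + 12*u^2 - 14*u - 10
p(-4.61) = -42.90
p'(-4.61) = -82.32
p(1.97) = -1.22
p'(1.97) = 39.57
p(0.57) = -7.13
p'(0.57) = -13.34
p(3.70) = 257.20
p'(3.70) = 305.09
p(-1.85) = -19.07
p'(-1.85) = 31.64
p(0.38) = -4.57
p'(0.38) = -13.37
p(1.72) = -8.80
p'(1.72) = 21.77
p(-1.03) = -0.37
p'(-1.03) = 12.78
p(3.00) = 96.00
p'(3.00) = 164.00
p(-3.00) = -60.00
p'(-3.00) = 32.00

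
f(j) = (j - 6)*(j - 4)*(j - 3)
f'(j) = (j - 6)*(j - 4) + (j - 6)*(j - 3) + (j - 4)*(j - 3)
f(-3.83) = -525.70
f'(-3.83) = 197.59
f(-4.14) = -589.33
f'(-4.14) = 213.06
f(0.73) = -39.12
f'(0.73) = 36.62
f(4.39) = -0.87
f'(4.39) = -2.32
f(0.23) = -60.26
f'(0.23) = 48.18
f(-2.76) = -341.09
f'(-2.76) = 148.61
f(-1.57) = -192.69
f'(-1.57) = 102.21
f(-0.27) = -87.55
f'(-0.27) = 61.24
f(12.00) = 432.00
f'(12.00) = 174.00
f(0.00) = -72.00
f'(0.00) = 54.00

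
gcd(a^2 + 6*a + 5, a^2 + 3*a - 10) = a + 5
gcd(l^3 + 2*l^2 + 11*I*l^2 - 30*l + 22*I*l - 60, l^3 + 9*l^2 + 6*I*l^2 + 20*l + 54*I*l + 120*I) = l + 6*I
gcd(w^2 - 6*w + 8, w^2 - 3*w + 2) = w - 2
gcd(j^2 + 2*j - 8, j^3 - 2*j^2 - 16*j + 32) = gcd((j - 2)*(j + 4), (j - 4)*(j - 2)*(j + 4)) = j^2 + 2*j - 8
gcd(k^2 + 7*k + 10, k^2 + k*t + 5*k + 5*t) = k + 5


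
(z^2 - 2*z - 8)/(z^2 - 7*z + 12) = (z + 2)/(z - 3)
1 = 1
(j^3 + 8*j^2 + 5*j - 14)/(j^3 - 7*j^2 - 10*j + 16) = (j + 7)/(j - 8)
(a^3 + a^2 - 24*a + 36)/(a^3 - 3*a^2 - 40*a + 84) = (a - 3)/(a - 7)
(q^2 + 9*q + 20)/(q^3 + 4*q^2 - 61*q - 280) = (q + 4)/(q^2 - q - 56)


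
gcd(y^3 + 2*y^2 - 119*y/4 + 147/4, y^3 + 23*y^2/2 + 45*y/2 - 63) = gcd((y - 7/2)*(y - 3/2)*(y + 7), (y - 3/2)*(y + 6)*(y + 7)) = y^2 + 11*y/2 - 21/2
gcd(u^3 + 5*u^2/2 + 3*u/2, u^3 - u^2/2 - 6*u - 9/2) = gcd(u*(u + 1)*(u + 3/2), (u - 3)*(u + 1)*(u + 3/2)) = u^2 + 5*u/2 + 3/2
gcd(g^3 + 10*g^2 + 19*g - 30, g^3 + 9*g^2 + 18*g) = g + 6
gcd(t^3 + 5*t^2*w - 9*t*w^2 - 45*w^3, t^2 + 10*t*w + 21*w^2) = t + 3*w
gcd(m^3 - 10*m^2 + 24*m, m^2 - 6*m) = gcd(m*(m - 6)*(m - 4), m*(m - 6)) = m^2 - 6*m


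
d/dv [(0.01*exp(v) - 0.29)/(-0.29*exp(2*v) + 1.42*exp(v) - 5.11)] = (0.0029*exp(2*v) - 0.1682*exp(v) + 0.3607)*exp(v)/(0.0841*exp(4*v) - 0.8236*exp(3*v) + 4.9802*exp(2*v) - 14.5124*exp(v) + 26.1121)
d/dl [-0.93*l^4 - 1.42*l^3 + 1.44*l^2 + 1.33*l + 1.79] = -3.72*l^3 - 4.26*l^2 + 2.88*l + 1.33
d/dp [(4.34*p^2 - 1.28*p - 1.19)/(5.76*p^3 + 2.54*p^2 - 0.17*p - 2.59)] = (-24.9984*p^4 + 14.7456*p^3 + 23.0766*p^2 - 16.436*p + 3.1129)/(33.1776*p^6 + 29.2608*p^5 + 4.4932*p^4 - 30.7004*p^3 - 13.1283*p^2 + 0.8806*p + 6.7081)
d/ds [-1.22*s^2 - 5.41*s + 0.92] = -2.44*s - 5.41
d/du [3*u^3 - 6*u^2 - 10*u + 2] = 9*u^2 - 12*u - 10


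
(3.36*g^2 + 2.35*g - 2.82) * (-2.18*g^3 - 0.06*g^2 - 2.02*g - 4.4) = -7.3248*g^5 - 5.3246*g^4 - 0.7806*g^3 - 19.3618*g^2 - 4.6436*g + 12.408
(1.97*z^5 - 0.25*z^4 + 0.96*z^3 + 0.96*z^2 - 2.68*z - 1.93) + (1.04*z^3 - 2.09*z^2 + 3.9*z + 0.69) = 1.97*z^5 - 0.25*z^4 + 2.0*z^3 - 1.13*z^2 + 1.22*z - 1.24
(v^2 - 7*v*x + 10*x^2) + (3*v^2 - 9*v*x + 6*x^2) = 4*v^2 - 16*v*x + 16*x^2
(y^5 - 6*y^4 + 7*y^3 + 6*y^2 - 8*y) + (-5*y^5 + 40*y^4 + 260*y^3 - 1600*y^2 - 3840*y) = -4*y^5 + 34*y^4 + 267*y^3 - 1594*y^2 - 3848*y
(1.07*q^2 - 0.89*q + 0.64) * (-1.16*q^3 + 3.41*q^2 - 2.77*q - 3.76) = -1.2412*q^5 + 4.6811*q^4 - 6.7412*q^3 + 0.6245*q^2 + 1.5736*q - 2.4064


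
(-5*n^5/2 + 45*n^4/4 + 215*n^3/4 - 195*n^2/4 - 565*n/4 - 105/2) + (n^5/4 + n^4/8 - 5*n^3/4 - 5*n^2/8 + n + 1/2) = -9*n^5/4 + 91*n^4/8 + 105*n^3/2 - 395*n^2/8 - 561*n/4 - 52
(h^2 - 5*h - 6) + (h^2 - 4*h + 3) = 2*h^2 - 9*h - 3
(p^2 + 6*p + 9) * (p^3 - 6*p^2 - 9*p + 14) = p^5 - 36*p^3 - 94*p^2 + 3*p + 126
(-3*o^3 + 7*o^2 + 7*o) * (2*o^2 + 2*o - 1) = -6*o^5 + 8*o^4 + 31*o^3 + 7*o^2 - 7*o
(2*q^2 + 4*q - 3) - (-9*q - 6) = 2*q^2 + 13*q + 3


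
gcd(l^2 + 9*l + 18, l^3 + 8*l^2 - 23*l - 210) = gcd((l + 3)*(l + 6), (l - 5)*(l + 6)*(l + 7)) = l + 6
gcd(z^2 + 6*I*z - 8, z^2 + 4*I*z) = z + 4*I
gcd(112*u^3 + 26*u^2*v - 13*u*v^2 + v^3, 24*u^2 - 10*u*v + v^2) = 1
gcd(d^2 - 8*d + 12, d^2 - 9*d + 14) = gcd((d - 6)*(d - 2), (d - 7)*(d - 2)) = d - 2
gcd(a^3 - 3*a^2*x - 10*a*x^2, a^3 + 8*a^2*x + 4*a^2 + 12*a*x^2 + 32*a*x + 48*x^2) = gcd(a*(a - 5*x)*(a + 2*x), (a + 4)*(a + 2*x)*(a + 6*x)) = a + 2*x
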